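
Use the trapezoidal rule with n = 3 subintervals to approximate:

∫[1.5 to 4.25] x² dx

f(x) = x²
a = 1.5, b = 4.25, n = 3
h = (b - a)/n = 0.916667

Trapezoidal rule: (h/2)[f(x₀) + 2f(x₁) + 2f(x₂) + ... + f(xₙ)]

x_0 = 1.5000, f(x_0) = 2.250000, coefficient = 1
x_1 = 2.4167, f(x_1) = 5.840278, coefficient = 2
x_2 = 3.3333, f(x_2) = 11.111111, coefficient = 2
x_3 = 4.2500, f(x_3) = 18.062500, coefficient = 1

I ≈ (0.916667/2) × 54.215278 = 24.848669
Exact value: 24.463542
Error: 0.385127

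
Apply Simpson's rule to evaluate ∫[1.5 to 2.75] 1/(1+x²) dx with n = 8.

f(x) = 1/(1+x²)
a = 1.5, b = 2.75, n = 8
h = (b - a)/n = 0.156250

Simpson's rule: (h/3)[f(x₀) + 4f(x₁) + 2f(x₂) + ... + f(xₙ)]

x_0 = 1.5000, f(x_0) = 0.307692, coefficient = 1
x_1 = 1.6562, f(x_1) = 0.267154, coefficient = 4
x_2 = 1.8125, f(x_2) = 0.233364, coefficient = 2
x_3 = 1.9688, f(x_3) = 0.205087, coefficient = 4
x_4 = 2.1250, f(x_4) = 0.181303, coefficient = 2
x_5 = 2.2812, f(x_5) = 0.161184, coefficient = 4
x_6 = 2.4375, f(x_6) = 0.144063, coefficient = 2
x_7 = 2.5938, f(x_7) = 0.129407, coefficient = 4
x_8 = 2.7500, f(x_8) = 0.116788, coefficient = 1

I ≈ (0.156250/3) × 4.593267 = 0.239233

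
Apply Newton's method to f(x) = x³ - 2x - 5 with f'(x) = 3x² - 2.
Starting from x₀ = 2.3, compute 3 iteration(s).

f(x) = x³ - 2x - 5
f'(x) = 3x² - 2
x₀ = 2.3

Newton-Raphson formula: x_{n+1} = x_n - f(x_n)/f'(x_n)

Iteration 1:
  f(2.300000) = 2.567000
  f'(2.300000) = 13.870000
  x_1 = 2.300000 - 2.567000/13.870000 = 2.114924
Iteration 2:
  f(2.114924) = 0.230006
  f'(2.114924) = 11.418714
  x_2 = 2.114924 - 0.230006/11.418714 = 2.094781
Iteration 3:
  f(2.094781) = 0.002566
  f'(2.094781) = 11.164327
  x_3 = 2.094781 - 0.002566/11.164327 = 2.094552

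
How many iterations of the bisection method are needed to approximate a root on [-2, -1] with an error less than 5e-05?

We need (b-a)/2^n ≤ 5e-05
(-1 - (-2))/2^n ≤ 5e-05
1/2^n ≤ 5e-05
2^n ≥ 20000
n ≥ log₂(20000) = 14.29
n ≥ 15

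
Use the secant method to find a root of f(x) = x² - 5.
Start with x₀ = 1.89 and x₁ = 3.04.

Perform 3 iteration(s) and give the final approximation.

f(x) = x² - 5
x₀ = 1.89, x₁ = 3.04

Secant formula: x_{n+1} = x_n - f(x_n)(x_n - x_{n-1})/(f(x_n) - f(x_{n-1}))

Iteration 1:
  f(1.890000) = -1.427900
  f(3.040000) = 4.241600
  x_2 = 3.040000 - 4.241600×(3.040000 - 1.890000)/(4.241600 - (-1.427900))
       = 2.179635
Iteration 2:
  f(3.040000) = 4.241600
  f(2.179635) = -0.249192
  x_3 = 2.179635 - (-0.249192)×(2.179635 - 3.040000)/(-0.249192 - 4.241600)
       = 2.227376
Iteration 3:
  f(2.179635) = -0.249192
  f(2.227376) = -0.038796
  x_4 = 2.227376 - (-0.038796)×(2.227376 - 2.179635)/(-0.038796 - (-0.249192))
       = 2.236179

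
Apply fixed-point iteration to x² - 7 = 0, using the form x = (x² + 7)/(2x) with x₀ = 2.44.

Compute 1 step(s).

Equation: x² - 7 = 0
Fixed-point form: x = (x² + 7)/(2x)
x₀ = 2.44

x_1 = g(2.440000) = 2.654426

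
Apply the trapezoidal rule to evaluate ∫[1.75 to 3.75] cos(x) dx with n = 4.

f(x) = cos(x)
a = 1.75, b = 3.75, n = 4
h = (b - a)/n = 0.500000

Trapezoidal rule: (h/2)[f(x₀) + 2f(x₁) + 2f(x₂) + ... + f(xₙ)]

x_0 = 1.7500, f(x_0) = -0.178246, coefficient = 1
x_1 = 2.2500, f(x_1) = -0.628174, coefficient = 2
x_2 = 2.7500, f(x_2) = -0.924302, coefficient = 2
x_3 = 3.2500, f(x_3) = -0.994130, coefficient = 2
x_4 = 3.7500, f(x_4) = -0.820559, coefficient = 1

I ≈ (0.500000/2) × -6.092017 = -1.523004
Exact value: -1.555547
Error: 0.032543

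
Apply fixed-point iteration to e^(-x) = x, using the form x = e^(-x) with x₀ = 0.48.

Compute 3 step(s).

Equation: e^(-x) = x
Fixed-point form: x = e^(-x)
x₀ = 0.48

x_1 = g(0.480000) = 0.618783
x_2 = g(0.618783) = 0.538599
x_3 = g(0.538599) = 0.583565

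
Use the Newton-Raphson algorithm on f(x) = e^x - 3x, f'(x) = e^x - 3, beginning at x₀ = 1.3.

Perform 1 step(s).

f(x) = e^x - 3x
f'(x) = e^x - 3
x₀ = 1.3

Newton-Raphson formula: x_{n+1} = x_n - f(x_n)/f'(x_n)

Iteration 1:
  f(1.300000) = -0.230703
  f'(1.300000) = 0.669297
  x_1 = 1.300000 - (-0.230703)/0.669297 = 1.644695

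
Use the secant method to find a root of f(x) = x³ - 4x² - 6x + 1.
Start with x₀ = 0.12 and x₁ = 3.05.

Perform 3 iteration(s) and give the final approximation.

f(x) = x³ - 4x² - 6x + 1
x₀ = 0.12, x₁ = 3.05

Secant formula: x_{n+1} = x_n - f(x_n)(x_n - x_{n-1})/(f(x_n) - f(x_{n-1}))

Iteration 1:
  f(0.120000) = 0.224128
  f(3.050000) = -26.137375
  x_2 = 3.050000 - (-26.137375)×(3.050000 - 0.120000)/(-26.137375 - 0.224128)
       = 0.144911
Iteration 2:
  f(3.050000) = -26.137375
  f(0.144911) = 0.049579
  x_3 = 0.144911 - 0.049579×(0.144911 - 3.050000)/(0.049579 - (-26.137375))
       = 0.150411
Iteration 3:
  f(0.144911) = 0.049579
  f(0.150411) = 0.010441
  x_4 = 0.150411 - 0.010441×(0.150411 - 0.144911)/(0.010441 - 0.049579)
       = 0.151879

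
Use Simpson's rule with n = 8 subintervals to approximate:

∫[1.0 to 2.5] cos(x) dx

f(x) = cos(x)
a = 1.0, b = 2.5, n = 8
h = (b - a)/n = 0.187500

Simpson's rule: (h/3)[f(x₀) + 4f(x₁) + 2f(x₂) + ... + f(xₙ)]

x_0 = 1.0000, f(x_0) = 0.540302, coefficient = 1
x_1 = 1.1875, f(x_1) = 0.373980, coefficient = 4
x_2 = 1.3750, f(x_2) = 0.194548, coefficient = 2
x_3 = 1.5625, f(x_3) = 0.008296, coefficient = 4
x_4 = 1.7500, f(x_4) = -0.178246, coefficient = 2
x_5 = 1.9375, f(x_5) = -0.358540, coefficient = 4
x_6 = 2.1250, f(x_6) = -0.526266, coefficient = 2
x_7 = 2.3125, f(x_7) = -0.675545, coefficient = 4
x_8 = 2.5000, f(x_8) = -0.801144, coefficient = 1

I ≈ (0.187500/3) × -3.888008 = -0.243001
Exact value: -0.242999
Error: 0.000002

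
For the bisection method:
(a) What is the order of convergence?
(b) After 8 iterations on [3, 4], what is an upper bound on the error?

(a) Bisection has linear (order 1) convergence; the error is halved each step.

(b) Error bound = (b-a)/2^n = (4 - 3)/2^{8}
    = 1/2^{8}

(a) 1 (linear); (b) error ≤ 3.91e-03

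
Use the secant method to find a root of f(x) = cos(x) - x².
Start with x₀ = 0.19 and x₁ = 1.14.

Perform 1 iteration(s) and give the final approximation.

f(x) = cos(x) - x²
x₀ = 0.19, x₁ = 1.14

Secant formula: x_{n+1} = x_n - f(x_n)(x_n - x_{n-1})/(f(x_n) - f(x_{n-1}))

Iteration 1:
  f(0.190000) = 0.945904
  f(1.140000) = -0.882005
  x_2 = 1.140000 - (-0.882005)×(1.140000 - 0.190000)/(-0.882005 - 0.945904)
       = 0.681605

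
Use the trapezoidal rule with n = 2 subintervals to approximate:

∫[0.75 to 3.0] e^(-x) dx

f(x) = e^(-x)
a = 0.75, b = 3.0, n = 2
h = (b - a)/n = 1.125000

Trapezoidal rule: (h/2)[f(x₀) + 2f(x₁) + 2f(x₂) + ... + f(xₙ)]

x_0 = 0.7500, f(x_0) = 0.472367, coefficient = 1
x_1 = 1.8750, f(x_1) = 0.153355, coefficient = 2
x_2 = 3.0000, f(x_2) = 0.049787, coefficient = 1

I ≈ (1.125000/2) × 0.828864 = 0.466236
Exact value: 0.422579
Error: 0.043656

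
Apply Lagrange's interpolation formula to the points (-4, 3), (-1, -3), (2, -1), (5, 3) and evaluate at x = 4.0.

Lagrange interpolation formula:
P(x) = Σ yᵢ × Lᵢ(x)
where Lᵢ(x) = Π_{j≠i} (x - xⱼ)/(xᵢ - xⱼ)

L_0(4.0) = (4.0 - (-1))/(-4 - (-1)) × (4.0 - 2)/(-4 - 2) × (4.0 - 5)/(-4 - 5) = 0.061728
L_1(4.0) = (4.0 - (-4))/(-1 - (-4)) × (4.0 - 2)/(-1 - 2) × (4.0 - 5)/(-1 - 5) = -0.296296
L_2(4.0) = (4.0 - (-4))/(2 - (-4)) × (4.0 - (-1))/(2 - (-1)) × (4.0 - 5)/(2 - 5) = 0.740741
L_3(4.0) = (4.0 - (-4))/(5 - (-4)) × (4.0 - (-1))/(5 - (-1)) × (4.0 - 2)/(5 - 2) = 0.493827

P(4.0) = 3×L_0(4.0) + (-3)×L_1(4.0) + (-1)×L_2(4.0) + 3×L_3(4.0)
P(4.0) = 1.814815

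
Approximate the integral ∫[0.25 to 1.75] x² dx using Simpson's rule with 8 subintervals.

f(x) = x²
a = 0.25, b = 1.75, n = 8
h = (b - a)/n = 0.187500

Simpson's rule: (h/3)[f(x₀) + 4f(x₁) + 2f(x₂) + ... + f(xₙ)]

x_0 = 0.2500, f(x_0) = 0.062500, coefficient = 1
x_1 = 0.4375, f(x_1) = 0.191406, coefficient = 4
x_2 = 0.6250, f(x_2) = 0.390625, coefficient = 2
x_3 = 0.8125, f(x_3) = 0.660156, coefficient = 4
x_4 = 1.0000, f(x_4) = 1.000000, coefficient = 2
x_5 = 1.1875, f(x_5) = 1.410156, coefficient = 4
x_6 = 1.3750, f(x_6) = 1.890625, coefficient = 2
x_7 = 1.5625, f(x_7) = 2.441406, coefficient = 4
x_8 = 1.7500, f(x_8) = 3.062500, coefficient = 1

I ≈ (0.187500/3) × 28.500000 = 1.781250
Exact value: 1.781250
Error: 0.000000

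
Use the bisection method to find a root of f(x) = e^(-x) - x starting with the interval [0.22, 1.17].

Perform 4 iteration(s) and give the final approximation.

f(x) = e^(-x) - x
Initial interval: [0.22, 1.17]

Iteration 1:
  c_1 = (0.220000 + 1.170000)/2 = 0.695000
  f(c_1) = f(0.695000) = -0.195926
  f(a) × f(c) < 0, new interval: [0.220000, 0.695000]
Iteration 2:
  c_2 = (0.220000 + 0.695000)/2 = 0.457500
  f(c_2) = f(0.457500) = 0.175364
  f(a) × f(c) ≥ 0, new interval: [0.457500, 0.695000]
Iteration 3:
  c_3 = (0.457500 + 0.695000)/2 = 0.576250
  f(c_3) = f(0.576250) = -0.014248
  f(a) × f(c) < 0, new interval: [0.457500, 0.576250]
Iteration 4:
  c_4 = (0.457500 + 0.576250)/2 = 0.516875
  f(c_4) = f(0.516875) = 0.079506
  f(a) × f(c) ≥ 0, new interval: [0.516875, 0.576250]

After 4 iteration(s), the approximation is c_4 = 0.516875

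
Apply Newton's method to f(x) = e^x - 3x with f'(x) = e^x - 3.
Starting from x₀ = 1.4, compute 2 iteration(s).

f(x) = e^x - 3x
f'(x) = e^x - 3
x₀ = 1.4

Newton-Raphson formula: x_{n+1} = x_n - f(x_n)/f'(x_n)

Iteration 1:
  f(1.400000) = -0.144800
  f'(1.400000) = 1.055200
  x_1 = 1.400000 - (-0.144800)/1.055200 = 1.537225
Iteration 2:
  f(1.537225) = 0.039989
  f'(1.537225) = 1.651665
  x_2 = 1.537225 - 0.039989/1.651665 = 1.513014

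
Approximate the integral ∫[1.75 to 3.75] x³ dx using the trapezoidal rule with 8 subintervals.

f(x) = x³
a = 1.75, b = 3.75, n = 8
h = (b - a)/n = 0.250000

Trapezoidal rule: (h/2)[f(x₀) + 2f(x₁) + 2f(x₂) + ... + f(xₙ)]

x_0 = 1.7500, f(x_0) = 5.359375, coefficient = 1
x_1 = 2.0000, f(x_1) = 8.000000, coefficient = 2
x_2 = 2.2500, f(x_2) = 11.390625, coefficient = 2
x_3 = 2.5000, f(x_3) = 15.625000, coefficient = 2
x_4 = 2.7500, f(x_4) = 20.796875, coefficient = 2
x_5 = 3.0000, f(x_5) = 27.000000, coefficient = 2
x_6 = 3.2500, f(x_6) = 34.328125, coefficient = 2
x_7 = 3.5000, f(x_7) = 42.875000, coefficient = 2
x_8 = 3.7500, f(x_8) = 52.734375, coefficient = 1

I ≈ (0.250000/2) × 378.125000 = 47.265625
Exact value: 47.093750
Error: 0.171875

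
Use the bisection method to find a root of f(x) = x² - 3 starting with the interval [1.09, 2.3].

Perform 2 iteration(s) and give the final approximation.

f(x) = x² - 3
Initial interval: [1.09, 2.3]

Iteration 1:
  c_1 = (1.090000 + 2.300000)/2 = 1.695000
  f(c_1) = f(1.695000) = -0.126975
  f(a) × f(c) ≥ 0, new interval: [1.695000, 2.300000]
Iteration 2:
  c_2 = (1.695000 + 2.300000)/2 = 1.997500
  f(c_2) = f(1.997500) = 0.990006
  f(a) × f(c) < 0, new interval: [1.695000, 1.997500]

After 2 iteration(s), the approximation is c_2 = 1.997500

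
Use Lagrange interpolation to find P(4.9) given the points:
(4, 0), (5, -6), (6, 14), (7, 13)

Lagrange interpolation formula:
P(x) = Σ yᵢ × Lᵢ(x)
where Lᵢ(x) = Π_{j≠i} (x - xⱼ)/(xᵢ - xⱼ)

L_0(4.9) = (4.9 - 5)/(4 - 5) × (4.9 - 6)/(4 - 6) × (4.9 - 7)/(4 - 7) = 0.038500
L_1(4.9) = (4.9 - 4)/(5 - 4) × (4.9 - 6)/(5 - 6) × (4.9 - 7)/(5 - 7) = 1.039500
L_2(4.9) = (4.9 - 4)/(6 - 4) × (4.9 - 5)/(6 - 5) × (4.9 - 7)/(6 - 7) = -0.094500
L_3(4.9) = (4.9 - 4)/(7 - 4) × (4.9 - 5)/(7 - 5) × (4.9 - 6)/(7 - 6) = 0.016500

P(4.9) = 0×L_0(4.9) + (-6)×L_1(4.9) + 14×L_2(4.9) + 13×L_3(4.9)
P(4.9) = -7.345500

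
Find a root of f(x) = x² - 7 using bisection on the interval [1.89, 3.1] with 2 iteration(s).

f(x) = x² - 7
Initial interval: [1.89, 3.1]

Iteration 1:
  c_1 = (1.890000 + 3.100000)/2 = 2.495000
  f(c_1) = f(2.495000) = -0.774975
  f(a) × f(c) ≥ 0, new interval: [2.495000, 3.100000]
Iteration 2:
  c_2 = (2.495000 + 3.100000)/2 = 2.797500
  f(c_2) = f(2.797500) = 0.826006
  f(a) × f(c) < 0, new interval: [2.495000, 2.797500]

After 2 iteration(s), the approximation is c_2 = 2.797500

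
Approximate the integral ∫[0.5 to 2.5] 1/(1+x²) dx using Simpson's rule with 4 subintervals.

f(x) = 1/(1+x²)
a = 0.5, b = 2.5, n = 4
h = (b - a)/n = 0.500000

Simpson's rule: (h/3)[f(x₀) + 4f(x₁) + 2f(x₂) + ... + f(xₙ)]

x_0 = 0.5000, f(x_0) = 0.800000, coefficient = 1
x_1 = 1.0000, f(x_1) = 0.500000, coefficient = 4
x_2 = 1.5000, f(x_2) = 0.307692, coefficient = 2
x_3 = 2.0000, f(x_3) = 0.200000, coefficient = 4
x_4 = 2.5000, f(x_4) = 0.137931, coefficient = 1

I ≈ (0.500000/3) × 4.353316 = 0.725553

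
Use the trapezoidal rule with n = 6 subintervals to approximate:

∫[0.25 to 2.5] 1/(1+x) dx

f(x) = 1/(1+x)
a = 0.25, b = 2.5, n = 6
h = (b - a)/n = 0.375000

Trapezoidal rule: (h/2)[f(x₀) + 2f(x₁) + 2f(x₂) + ... + f(xₙ)]

x_0 = 0.2500, f(x_0) = 0.800000, coefficient = 1
x_1 = 0.6250, f(x_1) = 0.615385, coefficient = 2
x_2 = 1.0000, f(x_2) = 0.500000, coefficient = 2
x_3 = 1.3750, f(x_3) = 0.421053, coefficient = 2
x_4 = 1.7500, f(x_4) = 0.363636, coefficient = 2
x_5 = 2.1250, f(x_5) = 0.320000, coefficient = 2
x_6 = 2.5000, f(x_6) = 0.285714, coefficient = 1

I ≈ (0.375000/2) × 5.525862 = 1.036099
Exact value: 1.029619
Error: 0.006480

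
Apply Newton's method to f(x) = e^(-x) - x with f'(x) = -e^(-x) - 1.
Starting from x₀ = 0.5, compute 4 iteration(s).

f(x) = e^(-x) - x
f'(x) = -e^(-x) - 1
x₀ = 0.5

Newton-Raphson formula: x_{n+1} = x_n - f(x_n)/f'(x_n)

Iteration 1:
  f(0.500000) = 0.106531
  f'(0.500000) = -1.606531
  x_1 = 0.500000 - 0.106531/(-1.606531) = 0.566311
Iteration 2:
  f(0.566311) = 0.001305
  f'(0.566311) = -1.567616
  x_2 = 0.566311 - 0.001305/(-1.567616) = 0.567143
Iteration 3:
  f(0.567143) = 0.000000
  f'(0.567143) = -1.567143
  x_3 = 0.567143 - 0.000000/(-1.567143) = 0.567143
Iteration 4:
  f(0.567143) = 0.000000
  f'(0.567143) = -1.567143
  x_4 = 0.567143 - 0.000000/(-1.567143) = 0.567143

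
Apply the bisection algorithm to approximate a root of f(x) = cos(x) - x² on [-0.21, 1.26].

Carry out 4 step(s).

f(x) = cos(x) - x²
Initial interval: [-0.21, 1.26]

Iteration 1:
  c_1 = (-0.210000 + 1.260000)/2 = 0.525000
  f(c_1) = f(0.525000) = 0.589699
  f(a) × f(c) ≥ 0, new interval: [0.525000, 1.260000]
Iteration 2:
  c_2 = (0.525000 + 1.260000)/2 = 0.892500
  f(c_2) = f(0.892500) = -0.169089
  f(a) × f(c) < 0, new interval: [0.525000, 0.892500]
Iteration 3:
  c_3 = (0.525000 + 0.892500)/2 = 0.708750
  f(c_3) = f(0.708750) = 0.256850
  f(a) × f(c) ≥ 0, new interval: [0.708750, 0.892500]
Iteration 4:
  c_4 = (0.708750 + 0.892500)/2 = 0.800625
  f(c_4) = f(0.800625) = 0.055258
  f(a) × f(c) ≥ 0, new interval: [0.800625, 0.892500]

After 4 iteration(s), the approximation is c_4 = 0.800625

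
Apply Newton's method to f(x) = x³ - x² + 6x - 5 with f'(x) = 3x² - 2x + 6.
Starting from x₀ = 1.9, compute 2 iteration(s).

f(x) = x³ - x² + 6x - 5
f'(x) = 3x² - 2x + 6
x₀ = 1.9

Newton-Raphson formula: x_{n+1} = x_n - f(x_n)/f'(x_n)

Iteration 1:
  f(1.900000) = 9.649000
  f'(1.900000) = 13.030000
  x_1 = 1.900000 - 9.649000/13.030000 = 1.159478
Iteration 2:
  f(1.159478) = 2.171269
  f'(1.159478) = 7.714212
  x_2 = 1.159478 - 2.171269/7.714212 = 0.878015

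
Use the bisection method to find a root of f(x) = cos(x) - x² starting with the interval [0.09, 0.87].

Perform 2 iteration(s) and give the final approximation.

f(x) = cos(x) - x²
Initial interval: [0.09, 0.87]

Iteration 1:
  c_1 = (0.090000 + 0.870000)/2 = 0.480000
  f(c_1) = f(0.480000) = 0.656595
  f(a) × f(c) ≥ 0, new interval: [0.480000, 0.870000]
Iteration 2:
  c_2 = (0.480000 + 0.870000)/2 = 0.675000
  f(c_2) = f(0.675000) = 0.325082
  f(a) × f(c) ≥ 0, new interval: [0.675000, 0.870000]

After 2 iteration(s), the approximation is c_2 = 0.675000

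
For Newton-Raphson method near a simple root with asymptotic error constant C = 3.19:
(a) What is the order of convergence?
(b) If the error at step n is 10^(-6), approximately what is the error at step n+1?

(a) Newton-Raphson has quadratic (order 2) convergence near simple roots.
    This means |e_{n+1}| ≈ C|e_n|².

(b) With |e_n| = 10^(-6) and C = 3.19:
    |e_{n+1}| ≈ 3.19 × (10^(-6))² = 3.19 × 10^(-12)

(a) 2 (quadratic); (b) |e_{n+1}| ≈ 3.190e-12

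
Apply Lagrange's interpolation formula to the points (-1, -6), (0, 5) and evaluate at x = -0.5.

Lagrange interpolation formula:
P(x) = Σ yᵢ × Lᵢ(x)
where Lᵢ(x) = Π_{j≠i} (x - xⱼ)/(xᵢ - xⱼ)

L_0(-0.5) = (-0.5 - 0)/(-1 - 0) = 0.500000
L_1(-0.5) = (-0.5 - (-1))/(0 - (-1)) = 0.500000

P(-0.5) = (-6)×L_0(-0.5) + 5×L_1(-0.5)
P(-0.5) = -0.500000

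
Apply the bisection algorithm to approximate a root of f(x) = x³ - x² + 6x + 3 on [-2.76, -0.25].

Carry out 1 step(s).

f(x) = x³ - x² + 6x + 3
Initial interval: [-2.76, -0.25]

Iteration 1:
  c_1 = (-2.760000 + (-0.250000))/2 = -1.505000
  f(c_1) = f(-1.505000) = -11.703888
  f(a) × f(c) ≥ 0, new interval: [-1.505000, -0.250000]

After 1 iteration(s), the approximation is c_1 = -1.505000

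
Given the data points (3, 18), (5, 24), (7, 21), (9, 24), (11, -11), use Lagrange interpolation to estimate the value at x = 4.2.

Lagrange interpolation formula:
P(x) = Σ yᵢ × Lᵢ(x)
where Lᵢ(x) = Π_{j≠i} (x - xⱼ)/(xᵢ - xⱼ)

L_0(4.2) = (4.2 - 5)/(3 - 5) × (4.2 - 7)/(3 - 7) × (4.2 - 9)/(3 - 9) × (4.2 - 11)/(3 - 11) = 0.190400
L_1(4.2) = (4.2 - 3)/(5 - 3) × (4.2 - 7)/(5 - 7) × (4.2 - 9)/(5 - 9) × (4.2 - 11)/(5 - 11) = 1.142400
L_2(4.2) = (4.2 - 3)/(7 - 3) × (4.2 - 5)/(7 - 5) × (4.2 - 9)/(7 - 9) × (4.2 - 11)/(7 - 11) = -0.489600
L_3(4.2) = (4.2 - 3)/(9 - 3) × (4.2 - 5)/(9 - 5) × (4.2 - 7)/(9 - 7) × (4.2 - 11)/(9 - 11) = 0.190400
L_4(4.2) = (4.2 - 3)/(11 - 3) × (4.2 - 5)/(11 - 5) × (4.2 - 7)/(11 - 7) × (4.2 - 9)/(11 - 9) = -0.033600

P(4.2) = 18×L_0(4.2) + 24×L_1(4.2) + 21×L_2(4.2) + 24×L_3(4.2) + (-11)×L_4(4.2)
P(4.2) = 25.502400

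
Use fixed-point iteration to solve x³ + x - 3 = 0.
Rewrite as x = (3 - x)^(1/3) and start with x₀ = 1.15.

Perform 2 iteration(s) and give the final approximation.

Equation: x³ + x - 3 = 0
Fixed-point form: x = (3 - x)^(1/3)
x₀ = 1.15

x_1 = g(1.150000) = 1.227601
x_2 = g(1.227601) = 1.210191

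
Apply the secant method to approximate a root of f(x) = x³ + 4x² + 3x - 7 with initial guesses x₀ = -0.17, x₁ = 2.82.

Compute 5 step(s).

f(x) = x³ + 4x² + 3x - 7
x₀ = -0.17, x₁ = 2.82

Secant formula: x_{n+1} = x_n - f(x_n)(x_n - x_{n-1})/(f(x_n) - f(x_{n-1}))

Iteration 1:
  f(-0.170000) = -7.399313
  f(2.820000) = 55.695368
  x_2 = 2.820000 - 55.695368×(2.820000 - (-0.170000))/(55.695368 - (-7.399313))
       = 0.180647
Iteration 2:
  f(2.820000) = 55.695368
  f(0.180647) = -6.321632
  x_3 = 0.180647 - (-6.321632)×(0.180647 - 2.820000)/(-6.321632 - 55.695368)
       = 0.449686
Iteration 3:
  f(0.180647) = -6.321632
  f(0.449686) = -4.751136
  x_4 = 0.449686 - (-4.751136)×(0.449686 - 0.180647)/(-4.751136 - (-6.321632))
       = 1.263597
Iteration 4:
  f(0.449686) = -4.751136
  f(1.263597) = 5.195055
  x_5 = 1.263597 - 5.195055×(1.263597 - 0.449686)/(5.195055 - (-4.751136))
       = 0.838478
Iteration 5:
  f(1.263597) = 5.195055
  f(0.838478) = -1.082893
  x_6 = 0.838478 - (-1.082893)×(0.838478 - 1.263597)/(-1.082893 - 5.195055)
       = 0.911808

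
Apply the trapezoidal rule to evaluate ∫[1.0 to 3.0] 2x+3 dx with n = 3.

f(x) = 2x+3
a = 1.0, b = 3.0, n = 3
h = (b - a)/n = 0.666667

Trapezoidal rule: (h/2)[f(x₀) + 2f(x₁) + 2f(x₂) + ... + f(xₙ)]

x_0 = 1.0000, f(x_0) = 5.000000, coefficient = 1
x_1 = 1.6667, f(x_1) = 6.333333, coefficient = 2
x_2 = 2.3333, f(x_2) = 7.666667, coefficient = 2
x_3 = 3.0000, f(x_3) = 9.000000, coefficient = 1

I ≈ (0.666667/2) × 42.000000 = 14.000000
Exact value: 14.000000
Error: 0.000000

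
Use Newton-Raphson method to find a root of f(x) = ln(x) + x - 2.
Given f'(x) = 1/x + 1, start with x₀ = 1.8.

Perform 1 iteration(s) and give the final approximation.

f(x) = ln(x) + x - 2
f'(x) = 1/x + 1
x₀ = 1.8

Newton-Raphson formula: x_{n+1} = x_n - f(x_n)/f'(x_n)

Iteration 1:
  f(1.800000) = 0.387787
  f'(1.800000) = 1.555556
  x_1 = 1.800000 - 0.387787/1.555556 = 1.550709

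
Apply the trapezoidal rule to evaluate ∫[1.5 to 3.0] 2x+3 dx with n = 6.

f(x) = 2x+3
a = 1.5, b = 3.0, n = 6
h = (b - a)/n = 0.250000

Trapezoidal rule: (h/2)[f(x₀) + 2f(x₁) + 2f(x₂) + ... + f(xₙ)]

x_0 = 1.5000, f(x_0) = 6.000000, coefficient = 1
x_1 = 1.7500, f(x_1) = 6.500000, coefficient = 2
x_2 = 2.0000, f(x_2) = 7.000000, coefficient = 2
x_3 = 2.2500, f(x_3) = 7.500000, coefficient = 2
x_4 = 2.5000, f(x_4) = 8.000000, coefficient = 2
x_5 = 2.7500, f(x_5) = 8.500000, coefficient = 2
x_6 = 3.0000, f(x_6) = 9.000000, coefficient = 1

I ≈ (0.250000/2) × 90.000000 = 11.250000
Exact value: 11.250000
Error: 0.000000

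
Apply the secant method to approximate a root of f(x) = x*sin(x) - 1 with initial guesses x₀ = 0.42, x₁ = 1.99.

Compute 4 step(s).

f(x) = x*sin(x) - 1
x₀ = 0.42, x₁ = 1.99

Secant formula: x_{n+1} = x_n - f(x_n)(x_n - x_{n-1})/(f(x_n) - f(x_{n-1}))

Iteration 1:
  f(0.420000) = -0.828741
  f(1.990000) = 0.817693
  x_2 = 1.990000 - 0.817693×(1.990000 - 0.420000)/(0.817693 - (-0.828741))
       = 1.210268
Iteration 2:
  f(1.990000) = 0.817693
  f(1.210268) = 0.132460
  x_3 = 1.210268 - 0.132460×(1.210268 - 1.990000)/(0.132460 - 0.817693)
       = 1.059540
Iteration 3:
  f(1.210268) = 0.132460
  f(1.059540) = -0.075943
  x_4 = 1.059540 - (-0.075943)×(1.059540 - 1.210268)/(-0.075943 - 0.132460)
       = 1.114466
Iteration 4:
  f(1.059540) = -0.075943
  f(1.114466) = 0.000429
  x_5 = 1.114466 - 0.000429×(1.114466 - 1.059540)/(0.000429 - (-0.075943))
       = 1.114158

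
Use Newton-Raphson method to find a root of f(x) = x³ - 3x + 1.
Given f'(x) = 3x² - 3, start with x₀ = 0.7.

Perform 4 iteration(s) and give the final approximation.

f(x) = x³ - 3x + 1
f'(x) = 3x² - 3
x₀ = 0.7

Newton-Raphson formula: x_{n+1} = x_n - f(x_n)/f'(x_n)

Iteration 1:
  f(0.700000) = -0.757000
  f'(0.700000) = -1.530000
  x_1 = 0.700000 - (-0.757000)/(-1.530000) = 0.205229
Iteration 2:
  f(0.205229) = 0.392958
  f'(0.205229) = -2.873643
  x_2 = 0.205229 - 0.392958/(-2.873643) = 0.341974
Iteration 3:
  f(0.341974) = 0.014070
  f'(0.341974) = -2.649161
  x_3 = 0.341974 - 0.014070/(-2.649161) = 0.347285
Iteration 4:
  f(0.347285) = 0.000029
  f'(0.347285) = -2.638179
  x_4 = 0.347285 - 0.000029/(-2.638179) = 0.347296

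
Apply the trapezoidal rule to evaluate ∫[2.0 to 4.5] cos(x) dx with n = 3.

f(x) = cos(x)
a = 2.0, b = 4.5, n = 3
h = (b - a)/n = 0.833333

Trapezoidal rule: (h/2)[f(x₀) + 2f(x₁) + 2f(x₂) + ... + f(xₙ)]

x_0 = 2.0000, f(x_0) = -0.416147, coefficient = 1
x_1 = 2.8333, f(x_1) = -0.952863, coefficient = 2
x_2 = 3.6667, f(x_2) = -0.865287, coefficient = 2
x_3 = 4.5000, f(x_3) = -0.210796, coefficient = 1

I ≈ (0.833333/2) × -4.263243 = -1.776351
Exact value: -1.886828
Error: 0.110476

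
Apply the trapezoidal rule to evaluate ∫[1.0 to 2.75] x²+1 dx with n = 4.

f(x) = x²+1
a = 1.0, b = 2.75, n = 4
h = (b - a)/n = 0.437500

Trapezoidal rule: (h/2)[f(x₀) + 2f(x₁) + 2f(x₂) + ... + f(xₙ)]

x_0 = 1.0000, f(x_0) = 2.000000, coefficient = 1
x_1 = 1.4375, f(x_1) = 3.066406, coefficient = 2
x_2 = 1.8750, f(x_2) = 4.515625, coefficient = 2
x_3 = 2.3125, f(x_3) = 6.347656, coefficient = 2
x_4 = 2.7500, f(x_4) = 8.562500, coefficient = 1

I ≈ (0.437500/2) × 38.421875 = 8.404785
Exact value: 8.348958
Error: 0.055827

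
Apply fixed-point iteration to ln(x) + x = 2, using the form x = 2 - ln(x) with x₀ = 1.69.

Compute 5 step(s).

Equation: ln(x) + x = 2
Fixed-point form: x = 2 - ln(x)
x₀ = 1.69

x_1 = g(1.690000) = 1.475271
x_2 = g(1.475271) = 1.611158
x_3 = g(1.611158) = 1.523047
x_4 = g(1.523047) = 1.579287
x_5 = g(1.579287) = 1.543026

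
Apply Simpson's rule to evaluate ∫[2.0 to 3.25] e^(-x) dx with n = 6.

f(x) = e^(-x)
a = 2.0, b = 3.25, n = 6
h = (b - a)/n = 0.208333

Simpson's rule: (h/3)[f(x₀) + 4f(x₁) + 2f(x₂) + ... + f(xₙ)]

x_0 = 2.0000, f(x_0) = 0.135335, coefficient = 1
x_1 = 2.2083, f(x_1) = 0.109884, coefficient = 4
x_2 = 2.4167, f(x_2) = 0.089219, coefficient = 2
x_3 = 2.6250, f(x_3) = 0.072440, coefficient = 4
x_4 = 2.8333, f(x_4) = 0.058816, coefficient = 2
x_5 = 3.0417, f(x_5) = 0.047755, coefficient = 4
x_6 = 3.2500, f(x_6) = 0.038774, coefficient = 1

I ≈ (0.208333/3) × 1.390494 = 0.096562
Exact value: 0.096561
Error: 0.000001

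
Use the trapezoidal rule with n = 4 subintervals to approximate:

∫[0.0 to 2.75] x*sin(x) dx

f(x) = x*sin(x)
a = 0.0, b = 2.75, n = 4
h = (b - a)/n = 0.687500

Trapezoidal rule: (h/2)[f(x₀) + 2f(x₁) + 2f(x₂) + ... + f(xₙ)]

x_0 = 0.0000, f(x_0) = 0.000000, coefficient = 1
x_1 = 0.6875, f(x_1) = 0.436292, coefficient = 2
x_2 = 1.3750, f(x_2) = 1.348728, coefficient = 2
x_3 = 2.0625, f(x_3) = 1.818155, coefficient = 2
x_4 = 2.7500, f(x_4) = 1.049568, coefficient = 1

I ≈ (0.687500/2) × 8.255919 = 2.837972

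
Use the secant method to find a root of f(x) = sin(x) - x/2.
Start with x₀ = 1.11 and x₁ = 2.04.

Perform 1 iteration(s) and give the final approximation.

f(x) = sin(x) - x/2
x₀ = 1.11, x₁ = 2.04

Secant formula: x_{n+1} = x_n - f(x_n)(x_n - x_{n-1})/(f(x_n) - f(x_{n-1}))

Iteration 1:
  f(1.110000) = 0.340699
  f(2.040000) = -0.128071
  x_2 = 2.040000 - (-0.128071)×(2.040000 - 1.110000)/(-0.128071 - 0.340699)
       = 1.785917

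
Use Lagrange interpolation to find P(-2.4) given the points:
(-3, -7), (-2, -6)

Lagrange interpolation formula:
P(x) = Σ yᵢ × Lᵢ(x)
where Lᵢ(x) = Π_{j≠i} (x - xⱼ)/(xᵢ - xⱼ)

L_0(-2.4) = (-2.4 - (-2))/(-3 - (-2)) = 0.400000
L_1(-2.4) = (-2.4 - (-3))/(-2 - (-3)) = 0.600000

P(-2.4) = (-7)×L_0(-2.4) + (-6)×L_1(-2.4)
P(-2.4) = -6.400000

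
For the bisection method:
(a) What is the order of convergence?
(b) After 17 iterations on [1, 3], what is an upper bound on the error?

(a) Bisection has linear (order 1) convergence; the error is halved each step.

(b) Error bound = (b-a)/2^n = (3 - 1)/2^{17}
    = 2/2^{17}

(a) 1 (linear); (b) error ≤ 1.53e-05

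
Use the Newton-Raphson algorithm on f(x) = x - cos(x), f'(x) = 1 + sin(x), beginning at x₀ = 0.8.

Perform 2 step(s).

f(x) = x - cos(x)
f'(x) = 1 + sin(x)
x₀ = 0.8

Newton-Raphson formula: x_{n+1} = x_n - f(x_n)/f'(x_n)

Iteration 1:
  f(0.800000) = 0.103293
  f'(0.800000) = 1.717356
  x_1 = 0.800000 - 0.103293/1.717356 = 0.739853
Iteration 2:
  f(0.739853) = 0.001286
  f'(0.739853) = 1.674180
  x_2 = 0.739853 - 0.001286/1.674180 = 0.739085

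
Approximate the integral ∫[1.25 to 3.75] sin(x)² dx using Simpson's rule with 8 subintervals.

f(x) = sin(x)²
a = 1.25, b = 3.75, n = 8
h = (b - a)/n = 0.312500

Simpson's rule: (h/3)[f(x₀) + 4f(x₁) + 2f(x₂) + ... + f(xₙ)]

x_0 = 1.2500, f(x_0) = 0.900572, coefficient = 1
x_1 = 1.5625, f(x_1) = 0.999931, coefficient = 4
x_2 = 1.8750, f(x_2) = 0.910280, coefficient = 2
x_3 = 2.1875, f(x_3) = 0.665512, coefficient = 4
x_4 = 2.5000, f(x_4) = 0.358169, coefficient = 2
x_5 = 2.8125, f(x_5) = 0.104448, coefficient = 4
x_6 = 3.1250, f(x_6) = 0.000275, coefficient = 2
x_7 = 3.4375, f(x_7) = 0.085035, coefficient = 4
x_8 = 3.7500, f(x_8) = 0.326682, coefficient = 1

I ≈ (0.312500/3) × 11.184409 = 1.165043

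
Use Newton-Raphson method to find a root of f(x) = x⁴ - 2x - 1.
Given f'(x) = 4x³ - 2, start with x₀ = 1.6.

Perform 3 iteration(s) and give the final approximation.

f(x) = x⁴ - 2x - 1
f'(x) = 4x³ - 2
x₀ = 1.6

Newton-Raphson formula: x_{n+1} = x_n - f(x_n)/f'(x_n)

Iteration 1:
  f(1.600000) = 2.353600
  f'(1.600000) = 14.384000
  x_1 = 1.600000 - 2.353600/14.384000 = 1.436374
Iteration 2:
  f(1.436374) = 0.383921
  f'(1.436374) = 9.853930
  x_2 = 1.436374 - 0.383921/9.853930 = 1.397413
Iteration 3:
  f(1.397413) = 0.018454
  f'(1.397413) = 8.915255
  x_3 = 1.397413 - 0.018454/8.915255 = 1.395343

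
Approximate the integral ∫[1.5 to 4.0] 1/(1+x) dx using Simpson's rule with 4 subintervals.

f(x) = 1/(1+x)
a = 1.5, b = 4.0, n = 4
h = (b - a)/n = 0.625000

Simpson's rule: (h/3)[f(x₀) + 4f(x₁) + 2f(x₂) + ... + f(xₙ)]

x_0 = 1.5000, f(x_0) = 0.400000, coefficient = 1
x_1 = 2.1250, f(x_1) = 0.320000, coefficient = 4
x_2 = 2.7500, f(x_2) = 0.266667, coefficient = 2
x_3 = 3.3750, f(x_3) = 0.228571, coefficient = 4
x_4 = 4.0000, f(x_4) = 0.200000, coefficient = 1

I ≈ (0.625000/3) × 3.327619 = 0.693254
Exact value: 0.693147
Error: 0.000107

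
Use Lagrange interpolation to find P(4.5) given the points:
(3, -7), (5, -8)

Lagrange interpolation formula:
P(x) = Σ yᵢ × Lᵢ(x)
where Lᵢ(x) = Π_{j≠i} (x - xⱼ)/(xᵢ - xⱼ)

L_0(4.5) = (4.5 - 5)/(3 - 5) = 0.250000
L_1(4.5) = (4.5 - 3)/(5 - 3) = 0.750000

P(4.5) = (-7)×L_0(4.5) + (-8)×L_1(4.5)
P(4.5) = -7.750000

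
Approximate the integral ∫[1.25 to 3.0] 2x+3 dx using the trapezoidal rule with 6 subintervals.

f(x) = 2x+3
a = 1.25, b = 3.0, n = 6
h = (b - a)/n = 0.291667

Trapezoidal rule: (h/2)[f(x₀) + 2f(x₁) + 2f(x₂) + ... + f(xₙ)]

x_0 = 1.2500, f(x_0) = 5.500000, coefficient = 1
x_1 = 1.5417, f(x_1) = 6.083333, coefficient = 2
x_2 = 1.8333, f(x_2) = 6.666667, coefficient = 2
x_3 = 2.1250, f(x_3) = 7.250000, coefficient = 2
x_4 = 2.4167, f(x_4) = 7.833333, coefficient = 2
x_5 = 2.7083, f(x_5) = 8.416667, coefficient = 2
x_6 = 3.0000, f(x_6) = 9.000000, coefficient = 1

I ≈ (0.291667/2) × 87.000000 = 12.687500
Exact value: 12.687500
Error: 0.000000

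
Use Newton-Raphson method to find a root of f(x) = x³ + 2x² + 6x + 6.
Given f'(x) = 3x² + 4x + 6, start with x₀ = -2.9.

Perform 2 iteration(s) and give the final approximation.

f(x) = x³ + 2x² + 6x + 6
f'(x) = 3x² + 4x + 6
x₀ = -2.9

Newton-Raphson formula: x_{n+1} = x_n - f(x_n)/f'(x_n)

Iteration 1:
  f(-2.900000) = -18.969000
  f'(-2.900000) = 19.630000
  x_1 = -2.900000 - (-18.969000)/19.630000 = -1.933673
Iteration 2:
  f(-1.933673) = -5.354035
  f'(-1.933673) = 9.482581
  x_2 = -1.933673 - (-5.354035)/9.482581 = -1.369055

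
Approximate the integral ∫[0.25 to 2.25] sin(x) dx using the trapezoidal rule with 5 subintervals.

f(x) = sin(x)
a = 0.25, b = 2.25, n = 5
h = (b - a)/n = 0.400000

Trapezoidal rule: (h/2)[f(x₀) + 2f(x₁) + 2f(x₂) + ... + f(xₙ)]

x_0 = 0.2500, f(x_0) = 0.247404, coefficient = 1
x_1 = 0.6500, f(x_1) = 0.605186, coefficient = 2
x_2 = 1.0500, f(x_2) = 0.867423, coefficient = 2
x_3 = 1.4500, f(x_3) = 0.992713, coefficient = 2
x_4 = 1.8500, f(x_4) = 0.961275, coefficient = 2
x_5 = 2.2500, f(x_5) = 0.778073, coefficient = 1

I ≈ (0.400000/2) × 7.878673 = 1.575735
Exact value: 1.597086
Error: 0.021351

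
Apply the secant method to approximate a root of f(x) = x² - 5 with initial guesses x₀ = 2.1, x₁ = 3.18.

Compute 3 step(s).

f(x) = x² - 5
x₀ = 2.1, x₁ = 3.18

Secant formula: x_{n+1} = x_n - f(x_n)(x_n - x_{n-1})/(f(x_n) - f(x_{n-1}))

Iteration 1:
  f(2.100000) = -0.590000
  f(3.180000) = 5.112400
  x_2 = 3.180000 - 5.112400×(3.180000 - 2.100000)/(5.112400 - (-0.590000))
       = 2.211742
Iteration 2:
  f(3.180000) = 5.112400
  f(2.211742) = -0.108195
  x_3 = 2.211742 - (-0.108195)×(2.211742 - 3.180000)/(-0.108195 - 5.112400)
       = 2.231809
Iteration 3:
  f(2.211742) = -0.108195
  f(2.231809) = -0.019027
  x_4 = 2.231809 - (-0.019027)×(2.231809 - 2.211742)/(-0.019027 - (-0.108195))
       = 2.236091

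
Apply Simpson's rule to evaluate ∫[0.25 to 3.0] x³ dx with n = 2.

f(x) = x³
a = 0.25, b = 3.0, n = 2
h = (b - a)/n = 1.375000

Simpson's rule: (h/3)[f(x₀) + 4f(x₁) + 2f(x₂) + ... + f(xₙ)]

x_0 = 0.2500, f(x_0) = 0.015625, coefficient = 1
x_1 = 1.6250, f(x_1) = 4.291016, coefficient = 4
x_2 = 3.0000, f(x_2) = 27.000000, coefficient = 1

I ≈ (1.375000/3) × 44.179688 = 20.249023
Exact value: 20.249023
Error: 0.000000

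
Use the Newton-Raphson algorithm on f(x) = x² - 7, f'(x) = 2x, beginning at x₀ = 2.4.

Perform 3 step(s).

f(x) = x² - 7
f'(x) = 2x
x₀ = 2.4

Newton-Raphson formula: x_{n+1} = x_n - f(x_n)/f'(x_n)

Iteration 1:
  f(2.400000) = -1.240000
  f'(2.400000) = 4.800000
  x_1 = 2.400000 - (-1.240000)/4.800000 = 2.658333
Iteration 2:
  f(2.658333) = 0.066736
  f'(2.658333) = 5.316667
  x_2 = 2.658333 - 0.066736/5.316667 = 2.645781
Iteration 3:
  f(2.645781) = 0.000158
  f'(2.645781) = 5.291562
  x_3 = 2.645781 - 0.000158/5.291562 = 2.645751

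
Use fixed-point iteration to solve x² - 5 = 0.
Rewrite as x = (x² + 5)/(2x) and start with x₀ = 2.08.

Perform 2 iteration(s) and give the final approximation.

Equation: x² - 5 = 0
Fixed-point form: x = (x² + 5)/(2x)
x₀ = 2.08

x_1 = g(2.080000) = 2.241923
x_2 = g(2.241923) = 2.236076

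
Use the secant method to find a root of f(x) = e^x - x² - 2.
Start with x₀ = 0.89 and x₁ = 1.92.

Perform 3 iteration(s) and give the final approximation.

f(x) = e^x - x² - 2
x₀ = 0.89, x₁ = 1.92

Secant formula: x_{n+1} = x_n - f(x_n)(x_n - x_{n-1})/(f(x_n) - f(x_{n-1}))

Iteration 1:
  f(0.890000) = -0.356970
  f(1.920000) = 1.134558
  x_2 = 1.920000 - 1.134558×(1.920000 - 0.890000)/(1.134558 - (-0.356970))
       = 1.136512
Iteration 2:
  f(1.920000) = 1.134558
  f(1.136512) = -0.175778
  x_3 = 1.136512 - (-0.175778)×(1.136512 - 1.920000)/(-0.175778 - 1.134558)
       = 1.241615
Iteration 3:
  f(1.136512) = -0.175778
  f(1.241615) = -0.080409
  x_4 = 1.241615 - (-0.080409)×(1.241615 - 1.136512)/(-0.080409 - (-0.175778))
       = 1.330231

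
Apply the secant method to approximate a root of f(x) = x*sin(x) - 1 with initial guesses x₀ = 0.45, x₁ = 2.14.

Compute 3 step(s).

f(x) = x*sin(x) - 1
x₀ = 0.45, x₁ = 2.14

Secant formula: x_{n+1} = x_n - f(x_n)(x_n - x_{n-1})/(f(x_n) - f(x_{n-1}))

Iteration 1:
  f(0.450000) = -0.804266
  f(2.140000) = 0.802587
  x_2 = 2.140000 - 0.802587×(2.140000 - 0.450000)/(0.802587 - (-0.804266))
       = 1.295883
Iteration 2:
  f(2.140000) = 0.802587
  f(1.295883) = 0.247220
  x_3 = 1.295883 - 0.247220×(1.295883 - 2.140000)/(0.247220 - 0.802587)
       = 0.920125
Iteration 3:
  f(1.295883) = 0.247220
  f(0.920125) = -0.267877
  x_4 = 0.920125 - (-0.267877)×(0.920125 - 1.295883)/(-0.267877 - 0.247220)
       = 1.115538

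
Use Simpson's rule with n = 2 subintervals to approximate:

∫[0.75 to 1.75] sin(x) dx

f(x) = sin(x)
a = 0.75, b = 1.75, n = 2
h = (b - a)/n = 0.500000

Simpson's rule: (h/3)[f(x₀) + 4f(x₁) + 2f(x₂) + ... + f(xₙ)]

x_0 = 0.7500, f(x_0) = 0.681639, coefficient = 1
x_1 = 1.2500, f(x_1) = 0.948985, coefficient = 4
x_2 = 1.7500, f(x_2) = 0.983986, coefficient = 1

I ≈ (0.500000/3) × 5.461563 = 0.910261
Exact value: 0.909935
Error: 0.000326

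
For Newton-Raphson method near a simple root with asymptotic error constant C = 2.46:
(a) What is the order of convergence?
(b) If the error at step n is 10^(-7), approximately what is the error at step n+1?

(a) Newton-Raphson has quadratic (order 2) convergence near simple roots.
    This means |e_{n+1}| ≈ C|e_n|².

(b) With |e_n| = 10^(-7) and C = 2.46:
    |e_{n+1}| ≈ 2.46 × (10^(-7))² = 2.46 × 10^(-14)

(a) 2 (quadratic); (b) |e_{n+1}| ≈ 2.460e-14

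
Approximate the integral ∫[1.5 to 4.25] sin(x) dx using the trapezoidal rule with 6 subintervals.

f(x) = sin(x)
a = 1.5, b = 4.25, n = 6
h = (b - a)/n = 0.458333

Trapezoidal rule: (h/2)[f(x₀) + 2f(x₁) + 2f(x₂) + ... + f(xₙ)]

x_0 = 1.5000, f(x_0) = 0.997495, coefficient = 1
x_1 = 1.9583, f(x_1) = 0.925843, coefficient = 2
x_2 = 2.4167, f(x_2) = 0.663080, coefficient = 2
x_3 = 2.8750, f(x_3) = 0.263446, coefficient = 2
x_4 = 3.3333, f(x_4) = -0.190568, coefficient = 2
x_5 = 3.7917, f(x_5) = -0.605245, coefficient = 2
x_6 = 4.2500, f(x_6) = -0.894989, coefficient = 1

I ≈ (0.458333/2) × 2.215616 = 0.507745
Exact value: 0.516825
Error: 0.009079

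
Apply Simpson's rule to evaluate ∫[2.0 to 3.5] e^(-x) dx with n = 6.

f(x) = e^(-x)
a = 2.0, b = 3.5, n = 6
h = (b - a)/n = 0.250000

Simpson's rule: (h/3)[f(x₀) + 4f(x₁) + 2f(x₂) + ... + f(xₙ)]

x_0 = 2.0000, f(x_0) = 0.135335, coefficient = 1
x_1 = 2.2500, f(x_1) = 0.105399, coefficient = 4
x_2 = 2.5000, f(x_2) = 0.082085, coefficient = 2
x_3 = 2.7500, f(x_3) = 0.063928, coefficient = 4
x_4 = 3.0000, f(x_4) = 0.049787, coefficient = 2
x_5 = 3.2500, f(x_5) = 0.038774, coefficient = 4
x_6 = 3.5000, f(x_6) = 0.030197, coefficient = 1

I ≈ (0.250000/3) × 1.261682 = 0.105140
Exact value: 0.105138
Error: 0.000002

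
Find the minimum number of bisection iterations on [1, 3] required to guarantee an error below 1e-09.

We need (b-a)/2^n ≤ 1e-09
(3 - 1)/2^n ≤ 1e-09
2/2^n ≤ 1e-09
2^n ≥ 2000000000
n ≥ log₂(2000000000) = 30.90
n ≥ 31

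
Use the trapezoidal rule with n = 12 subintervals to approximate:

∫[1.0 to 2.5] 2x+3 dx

f(x) = 2x+3
a = 1.0, b = 2.5, n = 12
h = (b - a)/n = 0.125000

Trapezoidal rule: (h/2)[f(x₀) + 2f(x₁) + 2f(x₂) + ... + f(xₙ)]

x_0 = 1.0000, f(x_0) = 5.000000, coefficient = 1
x_1 = 1.1250, f(x_1) = 5.250000, coefficient = 2
x_2 = 1.2500, f(x_2) = 5.500000, coefficient = 2
x_3 = 1.3750, f(x_3) = 5.750000, coefficient = 2
x_4 = 1.5000, f(x_4) = 6.000000, coefficient = 2
x_5 = 1.6250, f(x_5) = 6.250000, coefficient = 2
x_6 = 1.7500, f(x_6) = 6.500000, coefficient = 2
x_7 = 1.8750, f(x_7) = 6.750000, coefficient = 2
x_8 = 2.0000, f(x_8) = 7.000000, coefficient = 2
x_9 = 2.1250, f(x_9) = 7.250000, coefficient = 2
x_10 = 2.2500, f(x_10) = 7.500000, coefficient = 2
x_11 = 2.3750, f(x_11) = 7.750000, coefficient = 2
x_12 = 2.5000, f(x_12) = 8.000000, coefficient = 1

I ≈ (0.125000/2) × 156.000000 = 9.750000
Exact value: 9.750000
Error: 0.000000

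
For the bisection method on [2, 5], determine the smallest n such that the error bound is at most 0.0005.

We need (b-a)/2^n ≤ 0.0005
(5 - 2)/2^n ≤ 0.0005
3/2^n ≤ 0.0005
2^n ≥ 6000
n ≥ log₂(6000) = 12.55
n ≥ 13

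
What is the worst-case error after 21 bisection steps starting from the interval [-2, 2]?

Bisection error bound: |error| ≤ (b-a)/2^n
|error| ≤ (2 - (-2))/2^21 = 4/2^21
|error| ≤ 0.0000019073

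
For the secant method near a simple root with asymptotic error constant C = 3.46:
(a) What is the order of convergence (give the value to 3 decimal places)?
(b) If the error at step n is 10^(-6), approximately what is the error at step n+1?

(a) Secant method has superlinear convergence with order φ = (1+√5)/2 ≈ 1.618.
    This means |e_{n+1}| ≈ C|e_n|^1.618.

(b) With |e_n| = 10^(-6) and C = 3.46:
    |e_{n+1}| ≈ 3.46 × (10^(-6))^1.618 = 3.46 × 10^(-9.71)

(a) ≈ 1.618 (golden ratio); (b) |e_{n+1}| ≈ 6.774e-10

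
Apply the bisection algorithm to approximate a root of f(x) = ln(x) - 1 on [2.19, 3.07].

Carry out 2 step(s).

f(x) = ln(x) - 1
Initial interval: [2.19, 3.07]

Iteration 1:
  c_1 = (2.190000 + 3.070000)/2 = 2.630000
  f(c_1) = f(2.630000) = -0.033016
  f(a) × f(c) ≥ 0, new interval: [2.630000, 3.070000]
Iteration 2:
  c_2 = (2.630000 + 3.070000)/2 = 2.850000
  f(c_2) = f(2.850000) = 0.047319
  f(a) × f(c) < 0, new interval: [2.630000, 2.850000]

After 2 iteration(s), the approximation is c_2 = 2.850000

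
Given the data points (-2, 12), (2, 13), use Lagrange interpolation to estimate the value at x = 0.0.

Lagrange interpolation formula:
P(x) = Σ yᵢ × Lᵢ(x)
where Lᵢ(x) = Π_{j≠i} (x - xⱼ)/(xᵢ - xⱼ)

L_0(0.0) = (0.0 - 2)/(-2 - 2) = 0.500000
L_1(0.0) = (0.0 - (-2))/(2 - (-2)) = 0.500000

P(0.0) = 12×L_0(0.0) + 13×L_1(0.0)
P(0.0) = 12.500000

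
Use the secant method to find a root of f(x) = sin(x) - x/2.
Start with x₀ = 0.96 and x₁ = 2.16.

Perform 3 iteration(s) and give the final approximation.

f(x) = sin(x) - x/2
x₀ = 0.96, x₁ = 2.16

Secant formula: x_{n+1} = x_n - f(x_n)(x_n - x_{n-1})/(f(x_n) - f(x_{n-1}))

Iteration 1:
  f(0.960000) = 0.339192
  f(2.160000) = -0.248617
  x_2 = 2.160000 - (-0.248617)×(2.160000 - 0.960000)/(-0.248617 - 0.339192)
       = 1.652454
Iteration 2:
  f(2.160000) = -0.248617
  f(1.652454) = 0.170441
  x_3 = 1.652454 - 0.170441×(1.652454 - 2.160000)/(0.170441 - (-0.248617))
       = 1.858885
Iteration 3:
  f(1.652454) = 0.170441
  f(1.858885) = 0.029346
  x_4 = 1.858885 - 0.029346×(1.858885 - 1.652454)/(0.029346 - 0.170441)
       = 1.901820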